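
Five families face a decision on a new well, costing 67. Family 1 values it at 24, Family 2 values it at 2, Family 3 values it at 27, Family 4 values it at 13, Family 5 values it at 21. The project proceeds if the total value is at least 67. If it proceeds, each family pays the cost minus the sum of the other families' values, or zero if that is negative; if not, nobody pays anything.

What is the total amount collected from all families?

12

Total value 87 ≥ cost 67, so it is built.
Family 1: others sum to 63; max(0, 67 - 63) = 4.
Family 2: others sum to 85; max(0, 67 - 85) = 0.
Family 3: others sum to 60; max(0, 67 - 60) = 7.
Family 4: others sum to 74; max(0, 67 - 74) = 0.
Family 5: others sum to 66; max(0, 67 - 66) = 1.
Total collected = 4 + 0 + 7 + 0 + 1 = 12.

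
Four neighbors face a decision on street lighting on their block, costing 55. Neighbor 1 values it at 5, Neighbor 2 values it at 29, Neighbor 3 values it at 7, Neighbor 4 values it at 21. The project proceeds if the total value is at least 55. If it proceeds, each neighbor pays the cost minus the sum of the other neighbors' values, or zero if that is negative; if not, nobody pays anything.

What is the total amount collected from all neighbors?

36

Total value 62 ≥ cost 55, so it is built.
Neighbor 1: others sum to 57; max(0, 55 - 57) = 0.
Neighbor 2: others sum to 33; max(0, 55 - 33) = 22.
Neighbor 3: others sum to 55; max(0, 55 - 55) = 0.
Neighbor 4: others sum to 41; max(0, 55 - 41) = 14.
Total collected = 0 + 22 + 0 + 14 = 36.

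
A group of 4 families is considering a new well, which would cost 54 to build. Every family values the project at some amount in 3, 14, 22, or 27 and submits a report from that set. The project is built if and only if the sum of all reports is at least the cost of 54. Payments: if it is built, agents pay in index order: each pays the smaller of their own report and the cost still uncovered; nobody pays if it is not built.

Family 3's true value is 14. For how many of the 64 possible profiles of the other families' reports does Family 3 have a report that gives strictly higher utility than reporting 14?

Others report (3, 22, 27): truth gives 0; report 3 gives 11 > 0. Violating.
Others report (3, 27, 22): truth gives 0; report 3 gives 11 > 0. Violating.
Others report (3, 27, 27): truth gives 0; report 3 gives 11 > 0. Violating.
Others report (14, 14, 27): truth gives 0; report 3 gives 11 > 0. Violating.
Others report (3, 3, 3): truth gives 0; no alternative beats it.
Others report (3, 3, 14): truth gives 0; no alternative beats it.
(Checking all 64 profiles: 28 have a profitable deviation, 36 do not.)

28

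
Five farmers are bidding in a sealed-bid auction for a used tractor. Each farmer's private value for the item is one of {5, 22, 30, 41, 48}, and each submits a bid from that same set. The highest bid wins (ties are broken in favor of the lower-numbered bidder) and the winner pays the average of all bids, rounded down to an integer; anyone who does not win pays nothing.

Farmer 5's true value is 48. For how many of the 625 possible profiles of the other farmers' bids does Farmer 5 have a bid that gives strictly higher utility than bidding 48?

81

Others bid (5, 5, 5, 5): truth gives 35; bid 22 gives 40 > 35. Violating.
Others bid (5, 5, 5, 22): truth gives 31; bid 30 gives 35 > 31. Violating.
Others bid (5, 5, 5, 30): truth gives 30; bid 41 gives 31 > 30. Violating.
Others bid (5, 5, 22, 5): truth gives 31; bid 30 gives 35 > 31. Violating.
Others bid (5, 5, 5, 41): truth gives 28; no alternative beats it.
Others bid (5, 5, 5, 48): truth gives 0; no alternative beats it.
(Checking all 625 profiles: 81 have a profitable deviation, 544 do not.)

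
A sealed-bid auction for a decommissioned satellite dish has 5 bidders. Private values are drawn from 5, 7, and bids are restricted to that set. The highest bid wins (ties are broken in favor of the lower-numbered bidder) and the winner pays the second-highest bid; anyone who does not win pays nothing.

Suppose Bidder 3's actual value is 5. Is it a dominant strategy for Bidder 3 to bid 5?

Yes

Check each profile of the others' bids and compare truth against every alternative bid.
Others bid (5, 5, 5, 7): truth gives 0, best alternative gives -2.
Others bid (5, 5, 7, 5): truth gives 0, best alternative gives -2.
Others bid (5, 5, 7, 7): truth gives 0, best alternative gives -2.
Others bid (5, 5, 5, 5): truth gives 0, best alternative gives 0.
Others bid (5, 7, 5, 5): truth gives 0, best alternative gives 0.
Others bid (5, 7, 5, 7): truth gives 0, best alternative gives 0.
(Remaining 10 profiles checked similarly; truth is weakly best in each.)
In every case the truthful bid is at least as good as any alternative, so it is a dominant strategy.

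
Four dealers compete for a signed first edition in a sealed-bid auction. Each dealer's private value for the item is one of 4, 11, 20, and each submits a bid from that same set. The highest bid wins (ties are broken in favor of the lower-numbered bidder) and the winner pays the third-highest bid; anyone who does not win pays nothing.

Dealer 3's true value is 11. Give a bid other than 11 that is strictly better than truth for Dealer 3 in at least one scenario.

Suppose Dealer 1 bids 4, Dealer 2 bids 4 and Dealer 4 bids 20.
Bid 11: loses, pays 0, utility 0.
Bid 20: wins, pays 4, utility 11 - 4 = 7.
So bidding 20 beats truth here (7 > 0).

20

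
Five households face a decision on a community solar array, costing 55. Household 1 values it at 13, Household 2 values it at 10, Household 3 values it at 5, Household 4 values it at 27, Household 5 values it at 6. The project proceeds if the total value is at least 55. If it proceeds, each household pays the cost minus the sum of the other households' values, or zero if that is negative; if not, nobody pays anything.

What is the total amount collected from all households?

32

Total value 61 ≥ cost 55, so it is built.
Household 1: others sum to 48; max(0, 55 - 48) = 7.
Household 2: others sum to 51; max(0, 55 - 51) = 4.
Household 3: others sum to 56; max(0, 55 - 56) = 0.
Household 4: others sum to 34; max(0, 55 - 34) = 21.
Household 5: others sum to 55; max(0, 55 - 55) = 0.
Total collected = 7 + 4 + 0 + 21 + 0 = 32.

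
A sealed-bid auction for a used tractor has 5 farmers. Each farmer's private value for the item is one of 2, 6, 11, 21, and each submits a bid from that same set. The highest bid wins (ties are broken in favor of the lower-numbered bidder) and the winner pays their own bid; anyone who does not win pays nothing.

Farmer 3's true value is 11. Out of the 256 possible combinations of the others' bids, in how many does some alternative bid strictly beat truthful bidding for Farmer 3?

Others bid (2, 2, 2, 2): truth gives 0; bid 6 gives 5 > 0. Violating.
Others bid (2, 2, 2, 6): truth gives 0; bid 6 gives 5 > 0. Violating.
Others bid (2, 2, 6, 2): truth gives 0; bid 6 gives 5 > 0. Violating.
Others bid (2, 2, 6, 6): truth gives 0; bid 6 gives 5 > 0. Violating.
Others bid (2, 2, 2, 11): truth gives 0; no alternative beats it.
Others bid (2, 2, 2, 21): truth gives 0; no alternative beats it.
(Checking all 256 profiles: 4 have a profitable deviation, 252 do not.)

4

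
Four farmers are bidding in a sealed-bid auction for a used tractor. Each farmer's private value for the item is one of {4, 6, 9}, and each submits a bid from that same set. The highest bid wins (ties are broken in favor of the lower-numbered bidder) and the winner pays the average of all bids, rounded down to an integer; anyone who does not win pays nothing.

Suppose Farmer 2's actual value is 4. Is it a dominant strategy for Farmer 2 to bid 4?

Yes

Check each profile of the others' bids and compare truth against every alternative bid.
Others bid (4, 4, 6): truth gives 0, best alternative gives -1.
Others bid (4, 6, 4): truth gives 0, best alternative gives -1.
Others bid (4, 6, 6): truth gives 0, best alternative gives -1.
Others bid (4, 4, 4): truth gives 0, best alternative gives 0.
Others bid (4, 4, 9): truth gives 0, best alternative gives 0.
Others bid (4, 6, 9): truth gives 0, best alternative gives 0.
(Remaining 21 profiles checked similarly; truth is weakly best in each.)
In every case the truthful bid is at least as good as any alternative, so it is a dominant strategy.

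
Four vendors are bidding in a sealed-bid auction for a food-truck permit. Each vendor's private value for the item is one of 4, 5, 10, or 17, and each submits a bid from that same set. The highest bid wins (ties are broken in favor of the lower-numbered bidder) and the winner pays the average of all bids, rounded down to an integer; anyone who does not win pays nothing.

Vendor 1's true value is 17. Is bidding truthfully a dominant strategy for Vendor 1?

No

Consider the case where Vendor 2 bids 4, Vendor 3 bids 4 and Vendor 4 bids 4.
Truthful bid 17: wins, pays 7, utility 17 - 7 = 10.
Bid 4 instead: wins, pays 4, utility 17 - 4 = 13.
Since 13 > 10, bidding 4 is strictly better here, so truthful bidding is not dominant.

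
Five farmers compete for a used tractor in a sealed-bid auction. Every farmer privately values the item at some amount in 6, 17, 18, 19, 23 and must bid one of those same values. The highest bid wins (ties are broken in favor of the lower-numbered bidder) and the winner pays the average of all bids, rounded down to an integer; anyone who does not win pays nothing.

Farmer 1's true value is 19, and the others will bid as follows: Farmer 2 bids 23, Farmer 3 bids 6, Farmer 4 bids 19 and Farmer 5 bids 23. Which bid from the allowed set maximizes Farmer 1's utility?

Bid 6: loses, pays 0, utility 0.
Bid 17: loses, pays 0, utility 0.
Bid 18: loses, pays 0, utility 0.
Bid 19: loses, pays 0, utility 0.
Bid 23: wins, pays 18, utility 19 - 18 = 1.
The best choice is 23 with utility 1.

23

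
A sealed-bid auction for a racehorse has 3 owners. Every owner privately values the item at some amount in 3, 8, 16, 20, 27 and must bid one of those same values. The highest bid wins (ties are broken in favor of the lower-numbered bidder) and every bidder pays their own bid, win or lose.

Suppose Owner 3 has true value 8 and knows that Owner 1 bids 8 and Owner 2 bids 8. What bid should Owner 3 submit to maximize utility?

3

Bid 3: loses but pays 3, utility -3.
Bid 8: loses but pays 8, utility -8.
Bid 16: wins, pays 16, utility 8 - 16 = -8.
Bid 20: wins, pays 20, utility 8 - 20 = -12.
Bid 27: wins, pays 27, utility 8 - 27 = -19.
The best choice is 3 with utility -3.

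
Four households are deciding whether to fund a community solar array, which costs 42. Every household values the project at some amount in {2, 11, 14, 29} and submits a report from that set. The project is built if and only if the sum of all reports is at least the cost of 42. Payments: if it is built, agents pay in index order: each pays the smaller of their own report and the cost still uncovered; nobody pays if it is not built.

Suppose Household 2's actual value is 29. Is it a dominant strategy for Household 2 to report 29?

No

Consider the case where Household 1 reports 2, Household 3 reports 2 and Household 4 reports 29.
Truthful report 29: project built, pays 29, utility 29 - 29 = 0.
Report 11 instead: project built, pays 11, utility 29 - 11 = 18.
Since 18 > 0, reporting 11 is strictly better here, so truthful reporting is not dominant.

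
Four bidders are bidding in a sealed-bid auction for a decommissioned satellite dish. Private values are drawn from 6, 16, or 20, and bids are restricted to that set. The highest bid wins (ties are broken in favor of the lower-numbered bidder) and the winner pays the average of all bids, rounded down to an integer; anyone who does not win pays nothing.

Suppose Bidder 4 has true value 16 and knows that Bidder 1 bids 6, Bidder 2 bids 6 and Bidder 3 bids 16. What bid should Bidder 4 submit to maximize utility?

20

Bid 6: loses, pays 0, utility 0.
Bid 16: loses, pays 0, utility 0.
Bid 20: wins, pays 12, utility 16 - 12 = 4.
The best choice is 20 with utility 4.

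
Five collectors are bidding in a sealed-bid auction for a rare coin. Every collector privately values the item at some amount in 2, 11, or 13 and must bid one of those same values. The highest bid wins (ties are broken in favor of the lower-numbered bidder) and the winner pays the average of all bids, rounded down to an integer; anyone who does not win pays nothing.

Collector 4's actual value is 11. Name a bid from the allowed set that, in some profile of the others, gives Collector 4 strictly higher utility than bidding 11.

Suppose Collector 1 bids 2, Collector 2 bids 2, Collector 3 bids 2 and Collector 5 bids 13.
Bid 11: loses, pays 0, utility 0.
Bid 13: wins, pays 6, utility 11 - 6 = 5.
So bidding 13 beats truth here (5 > 0).

13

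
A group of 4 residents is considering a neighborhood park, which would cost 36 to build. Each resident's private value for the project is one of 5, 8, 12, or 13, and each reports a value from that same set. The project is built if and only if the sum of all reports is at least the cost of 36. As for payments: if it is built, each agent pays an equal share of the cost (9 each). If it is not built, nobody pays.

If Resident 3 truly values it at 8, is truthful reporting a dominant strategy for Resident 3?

Consider the case where Resident 1 reports 5, Resident 2 reports 12 and Resident 4 reports 12.
Truthful report 8: project built, pays 9, utility 8 - 9 = -1.
Report 5 instead: project not built, utility 0.
Since 0 > -1, reporting 5 is strictly better here, so truthful reporting is not dominant.

No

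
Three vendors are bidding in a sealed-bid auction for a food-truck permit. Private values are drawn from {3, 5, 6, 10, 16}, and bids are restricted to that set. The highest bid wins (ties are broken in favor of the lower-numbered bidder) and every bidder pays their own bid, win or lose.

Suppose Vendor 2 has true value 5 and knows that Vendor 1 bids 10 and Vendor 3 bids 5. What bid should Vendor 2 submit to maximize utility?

3

Bid 3: loses but pays 3, utility -3.
Bid 5: loses but pays 5, utility -5.
Bid 6: loses but pays 6, utility -6.
Bid 10: loses but pays 10, utility -10.
Bid 16: wins, pays 16, utility 5 - 16 = -11.
The best choice is 3 with utility -3.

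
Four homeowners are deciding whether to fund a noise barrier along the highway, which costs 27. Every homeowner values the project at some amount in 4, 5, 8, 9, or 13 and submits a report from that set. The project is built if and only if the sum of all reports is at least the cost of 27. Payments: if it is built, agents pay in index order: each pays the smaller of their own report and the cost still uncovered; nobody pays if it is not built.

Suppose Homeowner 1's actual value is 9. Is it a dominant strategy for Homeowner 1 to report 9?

No

Consider the case where Homeowner 2 reports 4, Homeowner 3 reports 4 and Homeowner 4 reports 13.
Truthful report 9: project built, pays 9, utility 9 - 9 = 0.
Report 8 instead: project built, pays 8, utility 9 - 8 = 1.
Since 1 > 0, reporting 8 is strictly better here, so truthful reporting is not dominant.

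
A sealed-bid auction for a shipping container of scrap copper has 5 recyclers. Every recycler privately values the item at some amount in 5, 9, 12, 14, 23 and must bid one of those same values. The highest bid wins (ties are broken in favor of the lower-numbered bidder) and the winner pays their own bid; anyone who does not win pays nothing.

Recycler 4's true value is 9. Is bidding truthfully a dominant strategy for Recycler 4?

Yes

Check each profile of the others' bids and compare truth against every alternative bid.
Others bid (5, 5, 5, 5): truth gives 0, best alternative gives 0.
Others bid (5, 5, 5, 9): truth gives 0, best alternative gives 0.
Others bid (5, 5, 5, 12): truth gives 0, best alternative gives 0.
Others bid (5, 5, 5, 14): truth gives 0, best alternative gives 0.
Others bid (5, 5, 5, 23): truth gives 0, best alternative gives 0.
Others bid (5, 5, 9, 5): truth gives 0, best alternative gives 0.
(Remaining 619 profiles checked similarly; truth is weakly best in each.)
In every case the truthful bid is at least as good as any alternative, so it is a dominant strategy.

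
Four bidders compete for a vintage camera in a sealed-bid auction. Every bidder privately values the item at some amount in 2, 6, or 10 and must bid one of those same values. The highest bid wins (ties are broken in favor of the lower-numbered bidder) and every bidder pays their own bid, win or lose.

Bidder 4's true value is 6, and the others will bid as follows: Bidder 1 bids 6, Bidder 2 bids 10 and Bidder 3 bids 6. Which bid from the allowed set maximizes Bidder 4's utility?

2

Bid 2: loses but pays 2, utility -2.
Bid 6: loses but pays 6, utility -6.
Bid 10: loses but pays 10, utility -10.
The best choice is 2 with utility -2.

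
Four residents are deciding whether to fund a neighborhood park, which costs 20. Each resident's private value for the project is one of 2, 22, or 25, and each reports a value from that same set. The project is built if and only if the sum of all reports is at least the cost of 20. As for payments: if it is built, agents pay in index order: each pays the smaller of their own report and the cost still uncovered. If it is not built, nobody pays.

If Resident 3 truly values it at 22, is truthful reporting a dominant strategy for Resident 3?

No

Consider the case where Resident 1 reports 2, Resident 2 reports 2 and Resident 4 reports 22.
Truthful report 22: project built, pays 16, utility 22 - 16 = 6.
Report 2 instead: project built, pays 2, utility 22 - 2 = 20.
Since 20 > 6, reporting 2 is strictly better here, so truthful reporting is not dominant.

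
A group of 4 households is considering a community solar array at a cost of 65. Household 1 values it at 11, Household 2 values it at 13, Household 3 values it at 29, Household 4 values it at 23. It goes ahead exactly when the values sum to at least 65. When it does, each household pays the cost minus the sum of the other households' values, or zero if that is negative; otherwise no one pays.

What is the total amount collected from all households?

Total value 76 ≥ cost 65, so it is built.
Household 1: others sum to 65; max(0, 65 - 65) = 0.
Household 2: others sum to 63; max(0, 65 - 63) = 2.
Household 3: others sum to 47; max(0, 65 - 47) = 18.
Household 4: others sum to 53; max(0, 65 - 53) = 12.
Total collected = 0 + 2 + 18 + 12 = 32.

32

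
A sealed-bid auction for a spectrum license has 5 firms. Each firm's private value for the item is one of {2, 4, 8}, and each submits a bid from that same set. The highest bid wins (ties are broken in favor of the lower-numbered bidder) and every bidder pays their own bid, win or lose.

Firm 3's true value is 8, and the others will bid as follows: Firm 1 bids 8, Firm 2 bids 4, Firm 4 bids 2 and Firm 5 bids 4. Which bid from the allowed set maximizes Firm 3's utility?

2

Bid 2: loses but pays 2, utility -2.
Bid 4: loses but pays 4, utility -4.
Bid 8: loses but pays 8, utility -8.
The best choice is 2 with utility -2.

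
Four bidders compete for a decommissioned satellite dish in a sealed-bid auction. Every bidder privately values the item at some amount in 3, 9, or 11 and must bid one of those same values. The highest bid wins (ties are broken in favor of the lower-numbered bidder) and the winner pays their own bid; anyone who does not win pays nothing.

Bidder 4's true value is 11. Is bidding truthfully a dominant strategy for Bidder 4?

Consider the case where Bidder 1 bids 3, Bidder 2 bids 3 and Bidder 3 bids 3.
Truthful bid 11: wins, pays 11, utility 11 - 11 = 0.
Bid 9 instead: wins, pays 9, utility 11 - 9 = 2.
Since 2 > 0, bidding 9 is strictly better here, so truthful bidding is not dominant.

No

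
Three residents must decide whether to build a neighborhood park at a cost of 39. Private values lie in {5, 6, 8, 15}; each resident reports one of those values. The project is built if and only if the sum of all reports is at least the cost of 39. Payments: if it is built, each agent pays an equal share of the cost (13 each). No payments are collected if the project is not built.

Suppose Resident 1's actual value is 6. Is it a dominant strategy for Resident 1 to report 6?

Check each profile of the others' reports and compare truth against every alternative report.
Others report (5, 5): truth gives 0, best alternative gives 0.
Others report (5, 6): truth gives 0, best alternative gives 0.
Others report (5, 8): truth gives 0, best alternative gives 0.
Others report (5, 15): truth gives 0, best alternative gives 0.
Others report (6, 5): truth gives 0, best alternative gives 0.
Others report (6, 6): truth gives 0, best alternative gives 0.
(Remaining 10 profiles checked similarly; truth is weakly best in each.)
In every case the truthful report is at least as good as any alternative, so it is a dominant strategy.

Yes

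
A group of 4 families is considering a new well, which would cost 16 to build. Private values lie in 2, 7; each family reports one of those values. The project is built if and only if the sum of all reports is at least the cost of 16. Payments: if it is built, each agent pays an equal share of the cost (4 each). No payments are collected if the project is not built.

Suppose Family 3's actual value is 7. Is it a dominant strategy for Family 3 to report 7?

Check each profile of the others' reports and compare truth against every alternative report.
Others report (2, 2, 7): truth gives 3, best alternative gives 0.
Others report (2, 7, 2): truth gives 3, best alternative gives 0.
Others report (7, 2, 2): truth gives 3, best alternative gives 0.
Others report (2, 7, 7): truth gives 3, best alternative gives 3.
Others report (7, 2, 7): truth gives 3, best alternative gives 3.
Others report (7, 7, 2): truth gives 3, best alternative gives 3.
(Remaining 2 profiles checked similarly; truth is weakly best in each.)
In every case the truthful report is at least as good as any alternative, so it is a dominant strategy.

Yes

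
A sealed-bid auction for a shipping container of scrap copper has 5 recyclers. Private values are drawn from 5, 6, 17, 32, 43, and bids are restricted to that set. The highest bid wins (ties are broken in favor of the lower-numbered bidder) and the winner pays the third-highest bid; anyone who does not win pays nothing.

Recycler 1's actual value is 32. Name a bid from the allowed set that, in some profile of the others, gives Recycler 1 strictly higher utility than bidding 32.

43

Suppose Recycler 2 bids 5, Recycler 3 bids 5, Recycler 4 bids 5 and Recycler 5 bids 43.
Bid 32: loses, pays 0, utility 0.
Bid 43: wins, pays 5, utility 32 - 5 = 27.
So bidding 43 beats truth here (27 > 0).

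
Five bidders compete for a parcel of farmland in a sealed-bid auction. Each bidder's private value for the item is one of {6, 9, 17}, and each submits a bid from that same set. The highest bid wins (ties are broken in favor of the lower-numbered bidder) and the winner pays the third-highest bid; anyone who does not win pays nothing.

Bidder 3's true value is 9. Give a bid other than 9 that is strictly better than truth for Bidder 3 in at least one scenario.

17

Suppose Bidder 1 bids 6, Bidder 2 bids 6, Bidder 4 bids 6 and Bidder 5 bids 17.
Bid 9: loses, pays 0, utility 0.
Bid 17: wins, pays 6, utility 9 - 6 = 3.
So bidding 17 beats truth here (3 > 0).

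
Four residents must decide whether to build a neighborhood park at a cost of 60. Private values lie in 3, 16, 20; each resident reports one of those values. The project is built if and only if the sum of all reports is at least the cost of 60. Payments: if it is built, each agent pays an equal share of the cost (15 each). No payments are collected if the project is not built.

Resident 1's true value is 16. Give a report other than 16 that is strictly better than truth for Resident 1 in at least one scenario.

Suppose Resident 2 reports 3, Resident 3 reports 20 and Resident 4 reports 20.
Report 16: project not built, utility 0.
Report 20: project built, pays 15, utility 16 - 15 = 1.
So reporting 20 beats truth here (1 > 0).

20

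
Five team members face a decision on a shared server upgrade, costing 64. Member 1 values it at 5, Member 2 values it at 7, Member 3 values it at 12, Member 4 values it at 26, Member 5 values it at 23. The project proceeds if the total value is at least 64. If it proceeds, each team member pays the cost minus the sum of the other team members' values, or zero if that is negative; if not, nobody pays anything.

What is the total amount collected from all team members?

Total value 73 ≥ cost 64, so it is built.
Member 1: others sum to 68; max(0, 64 - 68) = 0.
Member 2: others sum to 66; max(0, 64 - 66) = 0.
Member 3: others sum to 61; max(0, 64 - 61) = 3.
Member 4: others sum to 47; max(0, 64 - 47) = 17.
Member 5: others sum to 50; max(0, 64 - 50) = 14.
Total collected = 0 + 0 + 3 + 17 + 14 = 34.

34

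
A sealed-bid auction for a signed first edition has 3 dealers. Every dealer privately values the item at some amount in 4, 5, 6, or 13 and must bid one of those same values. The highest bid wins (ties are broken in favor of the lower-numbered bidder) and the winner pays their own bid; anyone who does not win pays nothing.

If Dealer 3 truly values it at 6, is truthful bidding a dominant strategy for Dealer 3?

Consider the case where Dealer 1 bids 4 and Dealer 2 bids 4.
Truthful bid 6: wins, pays 6, utility 6 - 6 = 0.
Bid 5 instead: wins, pays 5, utility 6 - 5 = 1.
Since 1 > 0, bidding 5 is strictly better here, so truthful bidding is not dominant.

No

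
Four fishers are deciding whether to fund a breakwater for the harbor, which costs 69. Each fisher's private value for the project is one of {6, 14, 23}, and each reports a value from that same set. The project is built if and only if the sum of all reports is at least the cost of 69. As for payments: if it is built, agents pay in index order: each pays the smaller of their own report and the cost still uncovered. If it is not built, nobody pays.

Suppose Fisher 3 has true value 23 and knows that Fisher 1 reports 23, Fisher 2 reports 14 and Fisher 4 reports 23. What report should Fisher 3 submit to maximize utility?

Report 6: project not built, utility 0.
Report 14: project built, pays 14, utility 23 - 14 = 9.
Report 23: project built, pays 23, utility 23 - 23 = 0.
The best choice is 14 with utility 9.

14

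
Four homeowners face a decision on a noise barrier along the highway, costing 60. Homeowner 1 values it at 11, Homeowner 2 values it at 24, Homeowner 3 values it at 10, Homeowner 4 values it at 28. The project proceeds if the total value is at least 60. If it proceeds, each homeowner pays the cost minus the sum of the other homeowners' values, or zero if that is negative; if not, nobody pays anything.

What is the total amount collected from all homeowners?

26

Total value 73 ≥ cost 60, so it is built.
Homeowner 1: others sum to 62; max(0, 60 - 62) = 0.
Homeowner 2: others sum to 49; max(0, 60 - 49) = 11.
Homeowner 3: others sum to 63; max(0, 60 - 63) = 0.
Homeowner 4: others sum to 45; max(0, 60 - 45) = 15.
Total collected = 0 + 11 + 0 + 15 = 26.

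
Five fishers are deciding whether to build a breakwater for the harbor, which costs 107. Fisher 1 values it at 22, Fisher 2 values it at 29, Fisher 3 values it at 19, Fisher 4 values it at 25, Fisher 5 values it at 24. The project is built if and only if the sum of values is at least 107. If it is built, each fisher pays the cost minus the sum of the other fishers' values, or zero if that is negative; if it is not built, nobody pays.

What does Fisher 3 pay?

Total value 119 ≥ cost 107, so the project is built.
The other fishers' values sum to 100.
Cost minus that sum is 107 - 100 = 7.

7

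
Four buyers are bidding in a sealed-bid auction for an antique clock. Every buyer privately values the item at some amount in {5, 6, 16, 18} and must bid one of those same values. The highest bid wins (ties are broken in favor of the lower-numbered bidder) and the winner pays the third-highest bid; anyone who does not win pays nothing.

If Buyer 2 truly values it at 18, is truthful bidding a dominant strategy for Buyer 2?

Yes

Check each profile of the others' bids and compare truth against every alternative bid.
Others bid (5, 5, 18): truth gives 13, best alternative gives 0.
Others bid (5, 18, 5): truth gives 13, best alternative gives 0.
Others bid (16, 5, 5): truth gives 13, best alternative gives 0.
Others bid (5, 6, 18): truth gives 12, best alternative gives 0.
Others bid (5, 18, 6): truth gives 12, best alternative gives 0.
Others bid (6, 5, 18): truth gives 12, best alternative gives 0.
(Remaining 58 profiles checked similarly; truth is weakly best in each.)
In every case the truthful bid is at least as good as any alternative, so it is a dominant strategy.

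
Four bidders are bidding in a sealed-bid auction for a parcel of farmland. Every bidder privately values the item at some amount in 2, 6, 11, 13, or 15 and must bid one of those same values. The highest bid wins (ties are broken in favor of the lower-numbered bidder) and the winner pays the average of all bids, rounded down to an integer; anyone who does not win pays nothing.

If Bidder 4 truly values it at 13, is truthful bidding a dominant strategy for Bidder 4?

Consider the case where Bidder 1 bids 2, Bidder 2 bids 2 and Bidder 3 bids 2.
Truthful bid 13: wins, pays 4, utility 13 - 4 = 9.
Bid 6 instead: wins, pays 3, utility 13 - 3 = 10.
Since 10 > 9, bidding 6 is strictly better here, so truthful bidding is not dominant.

No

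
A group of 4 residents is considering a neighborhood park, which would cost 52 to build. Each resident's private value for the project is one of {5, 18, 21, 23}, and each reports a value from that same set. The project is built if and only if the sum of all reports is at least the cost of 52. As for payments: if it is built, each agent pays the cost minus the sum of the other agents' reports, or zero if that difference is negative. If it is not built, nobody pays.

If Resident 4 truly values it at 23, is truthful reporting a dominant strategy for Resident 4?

Check each profile of the others' reports and compare truth against every alternative report.
Others report (18, 18, 18): truth gives 23, best alternative gives 23.
Others report (18, 18, 21): truth gives 23, best alternative gives 23.
Others report (18, 18, 23): truth gives 23, best alternative gives 23.
Others report (18, 21, 18): truth gives 23, best alternative gives 23.
Others report (18, 21, 21): truth gives 23, best alternative gives 23.
Others report (18, 21, 23): truth gives 23, best alternative gives 23.
(Remaining 58 profiles checked similarly; truth is weakly best in each.)
In every case the truthful report is at least as good as any alternative, so it is a dominant strategy.

Yes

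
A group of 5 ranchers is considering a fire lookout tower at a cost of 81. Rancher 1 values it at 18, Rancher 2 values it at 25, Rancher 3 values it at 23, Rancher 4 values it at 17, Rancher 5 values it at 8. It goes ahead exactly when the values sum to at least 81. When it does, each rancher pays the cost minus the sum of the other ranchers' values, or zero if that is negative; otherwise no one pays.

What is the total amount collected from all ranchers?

Total value 91 ≥ cost 81, so it is built.
Rancher 1: others sum to 73; max(0, 81 - 73) = 8.
Rancher 2: others sum to 66; max(0, 81 - 66) = 15.
Rancher 3: others sum to 68; max(0, 81 - 68) = 13.
Rancher 4: others sum to 74; max(0, 81 - 74) = 7.
Rancher 5: others sum to 83; max(0, 81 - 83) = 0.
Total collected = 8 + 15 + 13 + 7 + 0 = 43.

43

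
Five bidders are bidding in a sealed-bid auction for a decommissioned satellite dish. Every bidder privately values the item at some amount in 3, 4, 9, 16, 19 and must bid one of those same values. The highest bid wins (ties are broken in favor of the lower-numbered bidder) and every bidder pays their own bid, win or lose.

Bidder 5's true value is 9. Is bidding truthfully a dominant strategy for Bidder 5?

No

Consider the case where Bidder 1 bids 3, Bidder 2 bids 3, Bidder 3 bids 3 and Bidder 4 bids 3.
Truthful bid 9: wins, pays 9, utility 9 - 9 = 0.
Bid 4 instead: wins, pays 4, utility 9 - 4 = 5.
Since 5 > 0, bidding 4 is strictly better here, so truthful bidding is not dominant.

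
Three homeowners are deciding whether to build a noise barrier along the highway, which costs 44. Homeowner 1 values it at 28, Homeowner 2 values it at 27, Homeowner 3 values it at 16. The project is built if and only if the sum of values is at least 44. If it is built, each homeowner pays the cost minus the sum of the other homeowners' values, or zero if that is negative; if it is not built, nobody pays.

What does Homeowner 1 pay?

1

Total value 71 ≥ cost 44, so the project is built.
The other homeowners' values sum to 43.
Cost minus that sum is 44 - 43 = 1.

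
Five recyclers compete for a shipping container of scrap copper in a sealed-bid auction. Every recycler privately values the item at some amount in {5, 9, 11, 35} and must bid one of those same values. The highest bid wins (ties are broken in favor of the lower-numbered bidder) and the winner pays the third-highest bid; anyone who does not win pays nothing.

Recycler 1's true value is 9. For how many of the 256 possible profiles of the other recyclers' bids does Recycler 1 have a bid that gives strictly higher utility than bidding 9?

Others bid (5, 5, 5, 11): truth gives 0; bid 11 gives 4 > 0. Violating.
Others bid (5, 5, 5, 35): truth gives 0; bid 35 gives 4 > 0. Violating.
Others bid (5, 5, 11, 5): truth gives 0; bid 11 gives 4 > 0. Violating.
Others bid (5, 5, 35, 5): truth gives 0; bid 35 gives 4 > 0. Violating.
Others bid (5, 5, 5, 5): truth gives 4; no alternative beats it.
Others bid (5, 5, 5, 9): truth gives 4; no alternative beats it.
(Checking all 256 profiles: 8 have a profitable deviation, 248 do not.)

8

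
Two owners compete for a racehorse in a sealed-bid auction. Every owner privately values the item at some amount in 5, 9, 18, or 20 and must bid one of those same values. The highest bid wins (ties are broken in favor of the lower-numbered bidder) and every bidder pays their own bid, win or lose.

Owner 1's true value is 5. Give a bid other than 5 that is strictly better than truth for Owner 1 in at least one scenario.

9

Suppose Owner 2 bids 9.
Bid 5: loses but pays 5, utility -5.
Bid 9: wins, pays 9, utility 5 - 9 = -4.
So bidding 9 beats truth here (-4 > -5).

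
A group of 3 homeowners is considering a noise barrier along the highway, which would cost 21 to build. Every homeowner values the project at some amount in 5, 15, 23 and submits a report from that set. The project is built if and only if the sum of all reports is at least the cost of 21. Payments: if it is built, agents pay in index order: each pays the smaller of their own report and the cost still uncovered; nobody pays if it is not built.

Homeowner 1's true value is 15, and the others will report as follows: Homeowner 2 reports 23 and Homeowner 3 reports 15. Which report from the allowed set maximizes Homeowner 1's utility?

Report 5: project built, pays 5, utility 15 - 5 = 10.
Report 15: project built, pays 15, utility 15 - 15 = 0.
Report 23: project built, pays 21, utility 15 - 21 = -6.
The best choice is 5 with utility 10.

5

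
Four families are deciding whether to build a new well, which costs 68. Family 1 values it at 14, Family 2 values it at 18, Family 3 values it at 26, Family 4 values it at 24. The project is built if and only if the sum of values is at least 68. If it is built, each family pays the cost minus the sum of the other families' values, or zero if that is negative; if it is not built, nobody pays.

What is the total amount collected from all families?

26

Total value 82 ≥ cost 68, so it is built.
Family 1: others sum to 68; max(0, 68 - 68) = 0.
Family 2: others sum to 64; max(0, 68 - 64) = 4.
Family 3: others sum to 56; max(0, 68 - 56) = 12.
Family 4: others sum to 58; max(0, 68 - 58) = 10.
Total collected = 0 + 4 + 12 + 10 = 26.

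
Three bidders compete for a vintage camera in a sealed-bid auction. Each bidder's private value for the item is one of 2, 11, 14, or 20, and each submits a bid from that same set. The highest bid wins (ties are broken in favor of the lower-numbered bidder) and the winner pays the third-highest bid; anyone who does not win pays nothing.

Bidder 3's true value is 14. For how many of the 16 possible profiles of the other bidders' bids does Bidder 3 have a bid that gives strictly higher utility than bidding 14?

4

Others bid (2, 14): truth gives 0; bid 20 gives 12 > 0. Violating.
Others bid (11, 14): truth gives 0; bid 20 gives 3 > 0. Violating.
Others bid (14, 2): truth gives 0; bid 20 gives 12 > 0. Violating.
Others bid (14, 11): truth gives 0; bid 20 gives 3 > 0. Violating.
Others bid (2, 2): truth gives 12; no alternative beats it.
Others bid (2, 11): truth gives 12; no alternative beats it.
(Checking all 16 profiles: 4 have a profitable deviation, 12 do not.)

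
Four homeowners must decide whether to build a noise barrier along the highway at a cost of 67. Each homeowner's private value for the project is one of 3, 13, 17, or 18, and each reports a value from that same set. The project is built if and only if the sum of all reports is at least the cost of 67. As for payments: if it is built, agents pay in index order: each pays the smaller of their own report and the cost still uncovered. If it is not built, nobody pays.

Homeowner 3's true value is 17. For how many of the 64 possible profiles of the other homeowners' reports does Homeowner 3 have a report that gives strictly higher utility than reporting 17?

Others report (18, 18, 18): truth gives 0; report 13 gives 4 > 0. Violating.
Others report (3, 3, 3): truth gives 0; no alternative beats it.
Others report (3, 3, 13): truth gives 0; no alternative beats it.
(Checking all 64 profiles: 1 has a profitable deviation, 63 do not.)

1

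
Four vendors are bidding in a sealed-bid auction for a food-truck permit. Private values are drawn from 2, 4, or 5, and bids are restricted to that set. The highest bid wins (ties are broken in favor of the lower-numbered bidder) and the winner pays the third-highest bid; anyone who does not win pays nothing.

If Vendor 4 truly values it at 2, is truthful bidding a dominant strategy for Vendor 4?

Check each profile of the others' bids and compare truth against every alternative bid.
Others bid (2, 2, 2): truth gives 0, best alternative gives 0.
Others bid (2, 2, 4): truth gives 0, best alternative gives 0.
Others bid (2, 2, 5): truth gives 0, best alternative gives 0.
Others bid (2, 4, 2): truth gives 0, best alternative gives 0.
Others bid (2, 4, 4): truth gives 0, best alternative gives 0.
Others bid (2, 4, 5): truth gives 0, best alternative gives 0.
(Remaining 21 profiles checked similarly; truth is weakly best in each.)
In every case the truthful bid is at least as good as any alternative, so it is a dominant strategy.

Yes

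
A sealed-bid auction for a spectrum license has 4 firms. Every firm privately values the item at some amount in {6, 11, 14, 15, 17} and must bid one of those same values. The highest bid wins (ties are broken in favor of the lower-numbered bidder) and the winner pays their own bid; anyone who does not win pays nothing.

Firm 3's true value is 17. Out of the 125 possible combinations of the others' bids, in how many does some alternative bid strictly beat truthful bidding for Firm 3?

Others bid (6, 6, 6): truth gives 0; bid 11 gives 6 > 0. Violating.
Others bid (6, 6, 11): truth gives 0; bid 11 gives 6 > 0. Violating.
Others bid (6, 6, 14): truth gives 0; bid 14 gives 3 > 0. Violating.
Others bid (6, 6, 15): truth gives 0; bid 15 gives 2 > 0. Violating.
Others bid (6, 6, 17): truth gives 0; no alternative beats it.
Others bid (6, 11, 17): truth gives 0; no alternative beats it.
(Checking all 125 profiles: 36 have a profitable deviation, 89 do not.)

36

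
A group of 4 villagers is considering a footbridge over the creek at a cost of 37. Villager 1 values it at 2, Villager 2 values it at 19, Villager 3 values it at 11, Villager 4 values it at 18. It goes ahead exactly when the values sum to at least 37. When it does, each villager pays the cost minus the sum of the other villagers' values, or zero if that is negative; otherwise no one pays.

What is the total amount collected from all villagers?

Total value 50 ≥ cost 37, so it is built.
Villager 1: others sum to 48; max(0, 37 - 48) = 0.
Villager 2: others sum to 31; max(0, 37 - 31) = 6.
Villager 3: others sum to 39; max(0, 37 - 39) = 0.
Villager 4: others sum to 32; max(0, 37 - 32) = 5.
Total collected = 0 + 6 + 0 + 5 = 11.

11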